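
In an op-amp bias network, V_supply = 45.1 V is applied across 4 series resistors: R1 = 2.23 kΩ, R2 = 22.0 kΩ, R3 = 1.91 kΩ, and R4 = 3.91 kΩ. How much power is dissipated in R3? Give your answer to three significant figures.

The common current is I = 45.1/30.05 = 1.501 mA.
P(R3) = I²·R3 = (1.501)² × 1.91 = 4.302 mW.

P ≈ 4.30 mW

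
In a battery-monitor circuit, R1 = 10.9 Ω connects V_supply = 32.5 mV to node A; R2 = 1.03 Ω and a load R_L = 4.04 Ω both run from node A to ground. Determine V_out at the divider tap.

V_out ≈ 2.28 mV

First combine the lower leg with the load: R2 ‖ R_L = 0.8207 Ω.
Voltage divider with the loaded lower leg: V_out = 32.5 × 0.8207/(10.9 + 0.8207) = 32.5 × 0.07003 = 2.276 mV.
(Unloaded it would be 2.81 mV; the load pulls it down.)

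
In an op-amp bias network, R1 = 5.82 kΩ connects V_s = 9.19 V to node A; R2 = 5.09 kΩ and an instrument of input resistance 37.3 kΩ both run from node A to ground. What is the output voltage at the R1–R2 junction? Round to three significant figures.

The load sits in parallel with R2, giving an effective lower resistance R2' = R2·R_L/(R2+R_L) = 4.479 kΩ.
Voltage divider with the loaded lower leg: V_out = 9.19 × 4.479/(5.82 + 4.479) = 9.19 × 0.4349 = 3.997 V.

V_out ≈ 4.00 V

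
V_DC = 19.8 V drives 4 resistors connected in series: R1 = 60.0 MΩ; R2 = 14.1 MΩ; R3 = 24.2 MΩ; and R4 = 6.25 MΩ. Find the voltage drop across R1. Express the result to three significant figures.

V ≈ 11.4 V

Series total: ΣR = 60.0 + 14.1 + 24.2 + 6.25 = 104.5 MΩ.
By the voltage-divider rule, V = 19.8 × 60.00/104.5 = 11.36 V.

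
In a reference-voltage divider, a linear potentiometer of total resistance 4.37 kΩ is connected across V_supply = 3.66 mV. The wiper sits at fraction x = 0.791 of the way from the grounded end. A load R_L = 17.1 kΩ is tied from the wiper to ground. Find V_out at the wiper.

The pot divides into 0.9133 kΩ above the wiper and 3.457 kΩ below.
(x·R_p) ‖ R_L = 2.875 kΩ.
Loaded-divider output: V_out = 3.66 × 0.7589 = 2.778 mV.
(Unloaded: V_out = x·V_supply = 2.90 mV.)

V_out ≈ 2.78 mV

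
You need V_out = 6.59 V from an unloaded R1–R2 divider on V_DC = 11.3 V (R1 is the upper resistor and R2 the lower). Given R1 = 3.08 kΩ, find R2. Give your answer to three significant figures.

R2 ≈ 4.31 kΩ

Required fraction k = V_out/V_DC = 0.5832.
So R2 = R1 · V_out/(V_DC − V_out) = 3.08 × 6.59/(11.3 − 6.59) = 3.08 × 1.399 = 4.309 kΩ.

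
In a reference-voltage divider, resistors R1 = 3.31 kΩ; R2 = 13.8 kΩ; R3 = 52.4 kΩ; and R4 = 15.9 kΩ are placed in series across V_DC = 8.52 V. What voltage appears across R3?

V ≈ 5.23 V

Total series resistance ΣR = 3.31 + 13.8 + 52.4 + 15.9 = 85.41 kΩ.
By the voltage-divider rule, V = 8.52 × 52.40/85.41 = 5.227 V.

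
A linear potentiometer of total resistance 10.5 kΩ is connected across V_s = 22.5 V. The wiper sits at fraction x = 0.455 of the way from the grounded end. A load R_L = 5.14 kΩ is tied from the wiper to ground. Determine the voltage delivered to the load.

Lower segment x·R_p = 4.777 kΩ; upper segment (1−x)·R_p = 5.722 kΩ.
Lower segment in parallel with the load: 4.777 ‖ 5.14 = 2.476 kΩ.
Then V_out = V_s · 2.476/(5.722 + 2.476) = 6.795 V.

V_out ≈ 6.80 V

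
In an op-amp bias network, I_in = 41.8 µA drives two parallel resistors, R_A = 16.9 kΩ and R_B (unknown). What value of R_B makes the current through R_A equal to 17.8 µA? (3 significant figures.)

R_B ≈ 12.5 kΩ

Two-branch current divider: I_A = I_in · R_B/(R_A + R_B).
With f = 0.4258, R_B = R_A · f/(1−f) = 16.9 × 0.7417 = 12.53 kΩ.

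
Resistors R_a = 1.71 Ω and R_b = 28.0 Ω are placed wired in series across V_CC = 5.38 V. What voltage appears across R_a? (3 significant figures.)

ΣR = 1.71 + 28.0 = 29.71 Ω.
By the voltage-divider rule, V = 5.38 × 1.710/29.71 = 0.3097 V.

V ≈ 0.310 V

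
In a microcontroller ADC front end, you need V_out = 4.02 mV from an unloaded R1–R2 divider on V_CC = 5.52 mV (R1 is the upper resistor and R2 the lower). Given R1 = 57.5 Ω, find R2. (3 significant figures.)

R2 ≈ 154 Ω

The divider ratio is R2/(R1+R2) = 4.02/5.52 = 0.7283.
R2 = R1 · 0.7283/(1 − 0.7283) = 154.1 Ω.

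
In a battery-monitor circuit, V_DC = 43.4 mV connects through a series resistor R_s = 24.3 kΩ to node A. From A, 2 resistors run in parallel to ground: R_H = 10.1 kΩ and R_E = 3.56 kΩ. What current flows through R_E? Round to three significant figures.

Combine the parallel branches: R_p = (1/10.1 + 1/3.56)⁻¹ = 2.632 kΩ.
V_A = 43.4 × 2.632/26.93 = 4.242 mV.
I(R_E) = V_A / R_E = 4.242/3.56 = 1.191 µA.
(Equivalently: I_total = 1.611 µA, then current-divider fraction G_k/ΣG = 0.7394.)

I ≈ 1.19 µA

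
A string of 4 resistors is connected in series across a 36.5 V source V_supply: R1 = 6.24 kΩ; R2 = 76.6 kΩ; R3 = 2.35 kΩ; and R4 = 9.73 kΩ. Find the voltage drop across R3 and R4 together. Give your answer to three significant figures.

V ≈ 4.65 V

ΣR = 6.24 + 76.6 + 2.35 + 9.73 = 94.92 kΩ.
R_{R3..R4} = 2.35 + 9.73 = 12.08 kΩ.
V = V_supply · R/ΣR = 36.5 × 0.1273 = 4.645 V.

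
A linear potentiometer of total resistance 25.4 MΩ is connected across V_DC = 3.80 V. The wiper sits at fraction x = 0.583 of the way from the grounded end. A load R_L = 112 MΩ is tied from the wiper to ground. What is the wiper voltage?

Lower segment x·R_p = 14.81 MΩ; upper segment (1−x)·R_p = 10.59 MΩ.
(x·R_p) ‖ R_L = 13.08 MΩ.
Then V_out = V_DC · 13.08/(10.59 + 13.08) = 2.100 V.

V_out ≈ 2.10 V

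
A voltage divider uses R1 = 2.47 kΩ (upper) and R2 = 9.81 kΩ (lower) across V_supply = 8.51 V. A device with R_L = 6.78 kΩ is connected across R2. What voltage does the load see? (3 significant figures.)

V_out ≈ 5.27 V

R2 ‖ R_L = (9.81 × 6.78)/(9.81 + 6.78) = 4.009 kΩ.
Voltage divider with the loaded lower leg: V_out = 8.51 × 4.009/(2.47 + 4.009) = 8.51 × 0.6188 = 5.266 V.
(Unloaded it would be 6.80 V; the load pulls it down.)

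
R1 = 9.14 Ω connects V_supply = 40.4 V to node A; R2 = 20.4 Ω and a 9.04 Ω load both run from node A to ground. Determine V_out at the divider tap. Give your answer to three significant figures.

R2 ‖ R_L = (20.4 × 9.04)/(20.4 + 9.04) = 6.264 Ω.
Then V_out = V_supply · R2'/(R1 + R2') = 40.4 × 6.264/15.40 = 16.43 V.

V_out ≈ 16.4 V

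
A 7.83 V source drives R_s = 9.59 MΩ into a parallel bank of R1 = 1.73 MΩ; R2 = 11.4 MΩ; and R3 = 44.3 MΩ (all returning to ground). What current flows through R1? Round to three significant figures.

I ≈ 0.595 µA

Parallel bank: R_p = 1/(1/1.73 + 1/11.4 + 1/44.3) = 1.453 MΩ.
V_A = 7.83 × 1.453/11.04 = 1.030 V.
Branch current I = V_A/R1 = 1.030/1.73 = 0.5954 µA.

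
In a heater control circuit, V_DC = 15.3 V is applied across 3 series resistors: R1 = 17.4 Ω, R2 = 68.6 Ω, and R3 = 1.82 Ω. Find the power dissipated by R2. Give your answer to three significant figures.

ΣR = 87.82 Ω → I = 15.3/87.82 = 0.1742 A.
P(R2) = I²·R2 = (0.1742)² × 68.6 = 2.082 W.

P ≈ 2.08 W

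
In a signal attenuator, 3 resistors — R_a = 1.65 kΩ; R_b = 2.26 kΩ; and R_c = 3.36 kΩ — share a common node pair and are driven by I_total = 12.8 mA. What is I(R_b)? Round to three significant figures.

Conductances: ΣG = 1/1.65 + 1/2.26 + 1/3.36 = 1.346 (1/kΩ).
By the current-divider rule, I = I_total · G_k/ΣG = 12.8 × 0.3287 = 4.207 mA.

I ≈ 4.21 mA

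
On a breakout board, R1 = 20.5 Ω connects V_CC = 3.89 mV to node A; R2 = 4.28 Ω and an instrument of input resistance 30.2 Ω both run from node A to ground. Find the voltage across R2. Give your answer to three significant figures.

R2 ‖ R_L = (4.28 × 30.2)/(4.28 + 30.2) = 3.749 Ω.
Voltage divider with the loaded lower leg: V_out = 3.89 × 3.749/(20.5 + 3.749) = 3.89 × 0.1546 = 0.6014 mV.
(Unloaded it would be 0.672 mV; the load pulls it down.)

V_out ≈ 0.601 mV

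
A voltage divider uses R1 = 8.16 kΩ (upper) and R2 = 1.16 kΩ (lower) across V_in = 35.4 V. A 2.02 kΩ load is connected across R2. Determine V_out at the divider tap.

V_out ≈ 2.93 V

R2 ‖ R_L = (1.16 × 2.02)/(1.16 + 2.02) = 0.7369 kΩ.
Now apply the divider: V_out = 35.4 × 0.08282 = 2.932 V.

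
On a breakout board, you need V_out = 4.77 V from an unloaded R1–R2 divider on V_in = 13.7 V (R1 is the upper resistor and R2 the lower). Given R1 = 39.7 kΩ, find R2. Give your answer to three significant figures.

R2 ≈ 21.2 kΩ

V_out/V_in = R2/(R1+R2) = 0.3482.
Rearranging, R2 = R1·k/(1−k) = 39.7 × 0.5342 = 21.21 kΩ.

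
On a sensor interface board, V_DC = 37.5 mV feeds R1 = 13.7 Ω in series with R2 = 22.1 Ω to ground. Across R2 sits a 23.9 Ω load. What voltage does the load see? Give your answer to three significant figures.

First combine the lower leg with the load: R2 ‖ R_L = 11.48 Ω.
Now apply the divider: V_out = 37.5 × 0.4560 = 17.10 mV.

V_out ≈ 17.1 mV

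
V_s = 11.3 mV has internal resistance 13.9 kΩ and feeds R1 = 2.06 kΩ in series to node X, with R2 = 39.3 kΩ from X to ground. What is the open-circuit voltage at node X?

V_th ≈ 8.04 mV

R1' = 13.9 + 2.06 = 15.96 kΩ (source resistance + R1).
With X open, the divider is unloaded: V_th = 11.3 × 39.3/55.26 = 8.036 mV.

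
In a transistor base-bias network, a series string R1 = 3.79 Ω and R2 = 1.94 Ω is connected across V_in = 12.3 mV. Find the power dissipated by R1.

P ≈ 17.5 µW

The common current is I = 12.3/5.730 = 2.147 mA.
P = I²R = 4.608 × 3.79 = 17.46 µW.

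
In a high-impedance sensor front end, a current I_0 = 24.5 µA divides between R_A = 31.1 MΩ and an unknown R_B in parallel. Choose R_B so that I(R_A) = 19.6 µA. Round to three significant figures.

R_B ≈ 124 MΩ

In a two-way split, I_A/I_0 = R_B/(R_A + R_B).
19.6/24.5 = R_B/(R_A + R_B) → R_B = R_A · (0.8000)/(1 − 0.8000) = 31.1 × 4.000 = 124.4 MΩ.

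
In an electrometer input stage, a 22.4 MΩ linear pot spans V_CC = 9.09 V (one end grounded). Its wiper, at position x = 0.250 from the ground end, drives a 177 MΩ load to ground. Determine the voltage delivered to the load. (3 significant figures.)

The pot divides into 16.80 MΩ above the wiper and 5.600 MΩ below.
(x·R_p) ‖ R_L = 5.428 MΩ.
Then V_out = V_CC · 5.428/(16.80 + 5.428) = 2.220 V.

V_out ≈ 2.22 V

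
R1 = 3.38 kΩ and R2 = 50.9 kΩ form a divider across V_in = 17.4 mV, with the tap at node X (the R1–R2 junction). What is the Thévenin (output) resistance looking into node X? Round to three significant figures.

R_th ≈ 3.17 kΩ

Looking into X with the source shorted: R_th = R1·R2/(R1+R2) = 3.380 × 50.9/54.28 = 3.170 kΩ.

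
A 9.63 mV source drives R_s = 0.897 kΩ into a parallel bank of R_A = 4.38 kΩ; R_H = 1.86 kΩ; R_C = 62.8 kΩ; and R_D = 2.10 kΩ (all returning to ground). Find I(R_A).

Combine the parallel branches: R_p = (1/4.38 + 1/1.86 + 1/62.8 + 1/2.10)⁻¹ = 0.7949 kΩ.
V_A by voltage divider: V_A = 9.63 × 0.7949/(0.897 + 0.7949) = 4.524 mV.
Branch current I = V_A/R_A = 4.524/4.38 = 1.033 µA.

I ≈ 1.03 µA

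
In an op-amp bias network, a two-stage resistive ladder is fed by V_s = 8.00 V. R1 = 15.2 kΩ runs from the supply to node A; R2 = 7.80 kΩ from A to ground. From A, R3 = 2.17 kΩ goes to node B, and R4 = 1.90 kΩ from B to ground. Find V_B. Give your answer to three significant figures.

Looking into the second stage from A: R3 + R4 = 4.070 kΩ appears in parallel with R2.
Effective lower resistance at A: R2 ‖ 4.070 = 2.674 kΩ.
First divider: V_A = V_s · 2.674/(15.2 + 2.674) = 1.197 V.
V_B = V_A × 0.4668 = 0.5588 V.

V_B ≈ 0.559 V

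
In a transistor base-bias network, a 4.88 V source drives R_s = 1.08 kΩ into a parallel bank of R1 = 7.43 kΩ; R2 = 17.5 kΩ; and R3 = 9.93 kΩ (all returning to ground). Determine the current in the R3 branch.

I ≈ 0.373 mA

Equivalent of the parallel group: R_p = 3.420 kΩ.
V_A = 4.88 × 3.420/4.500 = 3.709 V.
I(R3) = V_A / R3 = 3.709/9.93 = 0.3735 mA.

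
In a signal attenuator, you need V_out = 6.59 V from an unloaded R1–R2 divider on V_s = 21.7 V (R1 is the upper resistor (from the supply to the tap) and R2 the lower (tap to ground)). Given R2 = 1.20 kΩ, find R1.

V_out/V_s = R2/(R1+R2) = 0.3037.
So R1 = R2 · (V_s/V_out − 1) = 1.20 × (21.7/6.59 − 1) = 1.20 × 2.293 = 2.751 kΩ.

R1 ≈ 2.75 kΩ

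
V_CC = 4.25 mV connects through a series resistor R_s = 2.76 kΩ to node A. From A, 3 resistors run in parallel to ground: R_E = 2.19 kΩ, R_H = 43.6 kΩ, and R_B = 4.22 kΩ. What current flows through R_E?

Equivalent of the parallel group: R_p = 1.396 kΩ.
Node voltage V_A = V_CC · R_p/(R_s + R_p) = 4.25 × 0.3358 = 1.427 mV.
I(R_E) = V_A / R_E = 1.427/2.19 = 0.6517 µA.

I ≈ 0.652 µA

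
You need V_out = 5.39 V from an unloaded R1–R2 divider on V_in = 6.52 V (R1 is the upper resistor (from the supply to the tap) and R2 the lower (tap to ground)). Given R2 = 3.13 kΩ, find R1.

V_out/V_in = R2/(R1+R2) = 0.8267.
So R1 = R2 · (V_in/V_out − 1) = 3.13 × (6.52/5.39 − 1) = 3.13 × 0.2096 = 0.6562 kΩ.

R1 ≈ 0.656 kΩ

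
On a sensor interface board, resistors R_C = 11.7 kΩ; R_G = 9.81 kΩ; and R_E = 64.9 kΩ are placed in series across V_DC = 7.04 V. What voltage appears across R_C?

V ≈ 0.953 V

Series total: ΣR = 11.7 + 9.81 + 64.9 = 86.41 kΩ.
By the voltage-divider rule, V = 7.04 × 11.70/86.41 = 0.9532 V.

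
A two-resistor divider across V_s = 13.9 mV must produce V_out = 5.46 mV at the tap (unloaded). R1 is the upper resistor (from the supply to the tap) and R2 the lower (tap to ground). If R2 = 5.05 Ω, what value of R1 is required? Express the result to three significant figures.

Required fraction k = V_out/V_s = 0.3928.
Rearranging, R1 = R2·(1−k)/k = 5.05 × 1.546 = 7.806 Ω.

R1 ≈ 7.81 Ω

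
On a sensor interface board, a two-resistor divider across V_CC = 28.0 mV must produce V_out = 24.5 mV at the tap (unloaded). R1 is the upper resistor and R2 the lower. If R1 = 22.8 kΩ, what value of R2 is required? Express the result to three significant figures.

Required fraction k = V_out/V_CC = 0.8750.
So R2 = R1 · V_out/(V_CC − V_out) = 22.8 × 24.5/(28.0 − 24.5) = 22.8 × 7.000 = 159.6 kΩ.

R2 ≈ 160 kΩ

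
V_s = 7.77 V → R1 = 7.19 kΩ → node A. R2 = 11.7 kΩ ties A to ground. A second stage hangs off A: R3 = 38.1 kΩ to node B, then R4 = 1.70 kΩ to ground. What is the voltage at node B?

V_B ≈ 0.185 V

Node A sees R2 in parallel with the series input of stage 2, R3 + R4 = 39.80 kΩ.
R2 ‖ (R3+R4) = 9.042 kΩ.
V_A = 7.77 × 9.042/(7.19 + 9.042) = 4.328 V.
Stage 2 is unloaded, so V_B = V_A · R4/(R3+R4) = 4.328 × 1.70/39.80 = 0.1849 V.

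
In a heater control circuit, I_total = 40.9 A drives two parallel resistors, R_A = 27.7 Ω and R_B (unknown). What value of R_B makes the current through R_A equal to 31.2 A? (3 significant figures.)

Two-branch current divider: I_A = I_total · R_B/(R_A + R_B).
With f = 0.7628, R_B = R_A · f/(1−f) = 27.7 × 3.216 = 89.10 Ω.

R_B ≈ 89.1 Ω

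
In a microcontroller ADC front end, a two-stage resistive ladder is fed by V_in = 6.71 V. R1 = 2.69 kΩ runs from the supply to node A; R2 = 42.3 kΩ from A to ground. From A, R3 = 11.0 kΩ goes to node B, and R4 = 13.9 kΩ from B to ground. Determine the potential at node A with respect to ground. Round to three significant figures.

V_A ≈ 5.73 V

Node A sees R2 in parallel with the series input of stage 2, R3 + R4 = 24.90 kΩ.
Effective lower resistance at A: R2 ‖ 24.90 = 15.67 kΩ.
So V_A = 6.71 × 0.8535 = 5.727 V.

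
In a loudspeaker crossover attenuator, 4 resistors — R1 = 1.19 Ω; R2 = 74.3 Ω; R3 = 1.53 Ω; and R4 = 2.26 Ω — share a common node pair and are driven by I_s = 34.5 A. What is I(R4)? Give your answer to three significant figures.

I ≈ 7.83 A

Total conductance ΣG = 1/1.19 + 1/74.3 + 1/1.53 + 1/2.26 = 1.950 (units of 1/Ω).
Current divider: I(R4) = I_s · G_k/ΣG = 34.5 × (0.4425/1.950) = 34.5 × 0.2269 = 7.829 A.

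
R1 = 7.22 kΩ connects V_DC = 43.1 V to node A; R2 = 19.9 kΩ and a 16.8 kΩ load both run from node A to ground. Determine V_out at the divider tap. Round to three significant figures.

V_out ≈ 24.0 V

R2 ‖ R_L = (19.9 × 16.8)/(19.9 + 16.8) = 9.110 kΩ.
Now apply the divider: V_out = 43.1 × 0.5579 = 24.04 V.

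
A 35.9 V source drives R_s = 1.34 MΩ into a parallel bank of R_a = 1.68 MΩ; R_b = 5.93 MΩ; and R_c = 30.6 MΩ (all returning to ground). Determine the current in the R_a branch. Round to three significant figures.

I ≈ 10.3 µA

Parallel bank: R_p = 1/(1/1.68 + 1/5.93 + 1/30.6) = 1.255 MΩ.
Node voltage V_A = V_s · R_p/(R_s + R_p) = 35.9 × 0.4837 = 17.36 V.
Branch current I = V_A/R_a = 17.36/1.68 = 10.34 µA.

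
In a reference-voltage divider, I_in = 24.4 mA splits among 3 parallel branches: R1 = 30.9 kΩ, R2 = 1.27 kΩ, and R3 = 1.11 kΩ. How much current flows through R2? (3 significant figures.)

I ≈ 11.2 mA

Conductances: ΣG = 1/30.9 + 1/1.27 + 1/1.11 = 1.721 (1/kΩ).
By the current-divider rule, I = I_in · G_k/ΣG = 24.4 × 0.4576 = 11.17 mA.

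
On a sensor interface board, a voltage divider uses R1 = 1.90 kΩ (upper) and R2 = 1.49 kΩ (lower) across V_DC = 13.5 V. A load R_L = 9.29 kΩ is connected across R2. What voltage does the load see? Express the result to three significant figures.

R2 ‖ R_L = (1.49 × 9.29)/(1.49 + 9.29) = 1.284 kΩ.
Voltage divider with the loaded lower leg: V_out = 13.5 × 1.284/(1.90 + 1.284) = 13.5 × 0.4033 = 5.444 V.

V_out ≈ 5.44 V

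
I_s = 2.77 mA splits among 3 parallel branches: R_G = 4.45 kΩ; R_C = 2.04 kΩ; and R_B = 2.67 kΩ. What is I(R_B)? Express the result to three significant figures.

Conductances: ΣG = 1/4.45 + 1/2.04 + 1/2.67 = 1.089 (1/kΩ).
By the current-divider rule, I = I_s · G_k/ΣG = 2.77 × 0.3438 = 0.9523 mA.

I ≈ 0.952 mA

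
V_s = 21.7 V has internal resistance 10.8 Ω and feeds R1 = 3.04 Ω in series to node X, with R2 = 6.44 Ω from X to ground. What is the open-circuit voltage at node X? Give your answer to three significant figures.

R1' = 10.8 + 3.04 = 13.84 Ω (source resistance + R1).
V_th is the unloaded tap voltage: V_s · R2/(R1'+R2) = 21.7 × 0.3176 = 6.891 V.

V_th ≈ 6.89 V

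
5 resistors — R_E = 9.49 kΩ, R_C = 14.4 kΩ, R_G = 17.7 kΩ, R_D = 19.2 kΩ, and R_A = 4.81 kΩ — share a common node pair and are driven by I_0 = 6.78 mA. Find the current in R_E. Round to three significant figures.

ΣG = 1/9.49 + 1/14.4 + 1/17.7 + 1/19.2 + 1/4.81 = 0.4913.
By the current-divider rule, I = I_0 · G_k/ΣG = 6.78 × 0.2145 = 1.454 mA.

I ≈ 1.45 mA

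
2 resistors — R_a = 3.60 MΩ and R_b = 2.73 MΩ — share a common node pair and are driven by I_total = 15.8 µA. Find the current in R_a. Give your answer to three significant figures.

I ≈ 6.81 µA

For two parallel branches, I_k = I_total · (other R)/(sum of R).
So I = 15.8 × 2.73/6.330 = 6.814 µA.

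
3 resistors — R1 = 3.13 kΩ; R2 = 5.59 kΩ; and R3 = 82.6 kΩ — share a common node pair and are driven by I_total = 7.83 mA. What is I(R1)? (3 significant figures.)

I ≈ 4.90 mA

Total conductance ΣG = 1/3.13 + 1/5.59 + 1/82.6 = 0.5105 (units of 1/kΩ).
Current divider: I(R1) = I_total · G_k/ΣG = 7.83 × (0.3195/0.5105) = 7.83 × 0.6259 = 4.900 mA.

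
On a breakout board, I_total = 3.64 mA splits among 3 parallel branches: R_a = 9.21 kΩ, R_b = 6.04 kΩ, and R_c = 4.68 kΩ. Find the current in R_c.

Total conductance ΣG = 1/9.21 + 1/6.04 + 1/4.68 = 0.4878 (units of 1/kΩ).
By the current-divider rule, I = I_total · G_k/ΣG = 3.64 × 0.4380 = 1.594 mA.

I ≈ 1.59 mA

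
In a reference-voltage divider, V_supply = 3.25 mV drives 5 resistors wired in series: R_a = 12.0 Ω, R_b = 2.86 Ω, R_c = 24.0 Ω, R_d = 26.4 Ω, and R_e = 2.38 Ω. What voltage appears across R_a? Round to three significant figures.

V ≈ 0.577 mV

Total series resistance ΣR = 12.0 + 2.86 + 24.0 + 26.4 + 2.38 = 67.64 Ω.
By the voltage-divider rule, V = 3.25 × 12.00/67.64 = 0.5766 mV.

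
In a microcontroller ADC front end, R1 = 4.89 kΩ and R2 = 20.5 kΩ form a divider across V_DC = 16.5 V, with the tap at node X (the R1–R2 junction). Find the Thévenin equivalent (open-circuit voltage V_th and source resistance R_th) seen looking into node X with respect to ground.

V_th ≈ 13.3 V, R_th ≈ 3.95 kΩ

With X open, the divider is unloaded: V_th = 16.5 × 20.5/25.39 = 13.32 V.
Zeroing V_DC shorts the top of R1 to ground, so R_th = R1 ‖ R2 = 3.948 kΩ.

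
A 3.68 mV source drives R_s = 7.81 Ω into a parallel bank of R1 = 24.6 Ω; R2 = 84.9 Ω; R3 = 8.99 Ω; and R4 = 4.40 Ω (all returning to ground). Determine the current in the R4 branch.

I ≈ 0.206 mA

Combine the parallel branches: R_p = (1/24.6 + 1/84.9 + 1/8.99 + 1/4.40)⁻¹ = 2.558 Ω.
V_A = 3.68 × 2.558/10.37 = 0.9079 mV.
Branch current I = V_A/R4 = 0.9079/4.40 = 0.2063 mA.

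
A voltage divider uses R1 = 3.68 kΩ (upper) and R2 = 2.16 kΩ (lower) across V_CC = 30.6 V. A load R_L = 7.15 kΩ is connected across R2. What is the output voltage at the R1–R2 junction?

V_out ≈ 9.51 V

The load sits in parallel with R2, giving an effective lower resistance R2' = R2·R_L/(R2+R_L) = 1.659 kΩ.
Then V_out = V_CC · R2'/(R1 + R2') = 30.6 × 1.659/5.339 = 9.508 V.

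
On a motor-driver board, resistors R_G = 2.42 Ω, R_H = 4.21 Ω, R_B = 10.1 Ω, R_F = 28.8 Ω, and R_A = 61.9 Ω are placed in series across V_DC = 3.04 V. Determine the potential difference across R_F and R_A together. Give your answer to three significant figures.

V ≈ 2.57 V

Total series resistance ΣR = 2.42 + 4.21 + 10.1 + 28.8 + 61.9 = 107.4 Ω.
R_{R_F..R_A} = 28.8 + 61.9 = 90.70 Ω.
Voltage divider: V = V_DC · (90.70 / 107.4) = 3.04 × 0.8443 = 2.567 V.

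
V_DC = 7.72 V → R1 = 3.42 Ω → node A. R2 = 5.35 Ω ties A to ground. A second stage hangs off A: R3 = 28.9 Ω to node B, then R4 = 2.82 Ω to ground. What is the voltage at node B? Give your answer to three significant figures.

Node A sees R2 in parallel with the series input of stage 2, R3 + R4 = 31.72 Ω.
R2 ‖ (R3+R4) = 4.578 Ω.
So V_A = 7.72 × 0.5724 = 4.419 V.
V_B = V_A × 0.08890 = 0.3928 V.

V_B ≈ 0.393 V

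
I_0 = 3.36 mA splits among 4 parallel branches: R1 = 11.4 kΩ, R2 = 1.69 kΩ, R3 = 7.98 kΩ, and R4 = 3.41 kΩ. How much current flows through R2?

I ≈ 1.81 mA

ΣG = 1/11.4 + 1/1.69 + 1/7.98 + 1/3.41 = 1.098.
R2 takes the fraction G_k/ΣG = 0.5917/1.098 = 0.5389, so I = 3.36 × 0.5389 = 1.811 mA.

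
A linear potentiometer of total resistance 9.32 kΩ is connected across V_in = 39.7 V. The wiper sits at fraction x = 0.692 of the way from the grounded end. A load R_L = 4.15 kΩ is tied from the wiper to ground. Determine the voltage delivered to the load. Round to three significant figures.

Lower segment x·R_p = 6.449 kΩ; upper segment (1−x)·R_p = 2.871 kΩ.
R_L loads the lower segment: effective lower R = 2.525 kΩ.
V_out = 39.7 × 2.525/(2.871 + 2.525) = 18.58 V.

V_out ≈ 18.6 V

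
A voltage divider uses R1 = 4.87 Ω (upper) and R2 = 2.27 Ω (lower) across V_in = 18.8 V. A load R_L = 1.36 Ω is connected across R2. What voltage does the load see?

V_out ≈ 2.80 V

First combine the lower leg with the load: R2 ‖ R_L = 0.8505 Ω.
Voltage divider with the loaded lower leg: V_out = 18.8 × 0.8505/(4.87 + 0.8505) = 18.8 × 0.1487 = 2.795 V.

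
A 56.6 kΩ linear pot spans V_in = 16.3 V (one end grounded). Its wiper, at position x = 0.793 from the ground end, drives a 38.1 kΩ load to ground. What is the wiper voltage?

The pot divides into 11.72 kΩ above the wiper and 44.88 kΩ below.
R_L loads the lower segment: effective lower R = 20.61 kΩ.
V_out = 16.3 × 20.61/(11.72 + 20.61) = 10.39 V.

V_out ≈ 10.4 V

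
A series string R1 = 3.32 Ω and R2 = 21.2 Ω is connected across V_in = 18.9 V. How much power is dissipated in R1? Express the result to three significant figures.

ΣR = 24.52 Ω → I = 18.9/24.52 = 0.7708 A.
P(R1) = I²·R1 = (0.7708)² × 3.32 = 1.973 W.

P ≈ 1.97 W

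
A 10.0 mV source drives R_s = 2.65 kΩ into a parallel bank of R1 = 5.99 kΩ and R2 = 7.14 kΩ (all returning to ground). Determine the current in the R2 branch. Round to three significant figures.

I ≈ 0.772 µA

Equivalent of the parallel group: R_p = 3.257 kΩ.
V_A by voltage divider: V_A = 10.0 × 3.257/(2.65 + 3.257) = 5.514 mV.
I(R2) = V_A / R2 = 5.514/7.14 = 0.7723 µA.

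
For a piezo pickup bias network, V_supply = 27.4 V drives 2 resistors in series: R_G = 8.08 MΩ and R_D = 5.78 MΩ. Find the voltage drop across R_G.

V ≈ 16.0 V

Series total: ΣR = 8.08 + 5.78 = 13.86 MΩ.
Voltage divider: V = V_supply · (8.080 / 13.86) = 27.4 × 0.5830 = 15.97 V.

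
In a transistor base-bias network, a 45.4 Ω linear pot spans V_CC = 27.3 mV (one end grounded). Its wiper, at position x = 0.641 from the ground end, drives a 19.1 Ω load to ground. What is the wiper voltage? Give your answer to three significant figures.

Split the track: R_lower = x·R_p = 29.10 Ω, R_upper = (1−x)·R_p = 16.30 Ω.
(x·R_p) ‖ R_L = 11.53 Ω.
Then V_out = V_CC · 11.53/(16.30 + 11.53) = 11.31 mV.

V_out ≈ 11.3 mV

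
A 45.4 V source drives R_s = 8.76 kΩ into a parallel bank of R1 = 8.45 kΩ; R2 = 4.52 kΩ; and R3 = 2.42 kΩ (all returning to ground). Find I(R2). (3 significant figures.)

Equivalent of the parallel group: R_p = 1.328 kΩ.
Node voltage V_A = V_DC · R_p/(R_s + R_p) = 45.4 × 0.1317 = 5.978 V.
Branch current I = V_A/R2 = 5.978/4.52 = 1.323 mA.

I ≈ 1.32 mA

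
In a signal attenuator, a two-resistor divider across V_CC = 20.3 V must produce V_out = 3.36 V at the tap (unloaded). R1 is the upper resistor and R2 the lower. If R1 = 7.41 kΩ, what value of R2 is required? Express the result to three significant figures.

V_out/V_CC = R2/(R1+R2) = 0.1655.
So R2 = R1 · V_out/(V_CC − V_out) = 7.41 × 3.36/(20.3 − 3.36) = 7.41 × 0.1983 = 1.470 kΩ.

R2 ≈ 1.47 kΩ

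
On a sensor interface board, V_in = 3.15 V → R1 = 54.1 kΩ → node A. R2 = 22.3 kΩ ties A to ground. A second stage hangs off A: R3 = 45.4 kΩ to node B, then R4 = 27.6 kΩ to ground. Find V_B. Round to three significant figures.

Looking into the second stage from A: R3 + R4 = 73.00 kΩ appears in parallel with R2.
Effective lower resistance at A: R2 ‖ 73.00 = 17.08 kΩ.
V_A = 3.15 × 17.08/(54.1 + 17.08) = 0.7559 V.
V_B = V_A × 0.3781 = 0.2858 V.

V_B ≈ 0.286 V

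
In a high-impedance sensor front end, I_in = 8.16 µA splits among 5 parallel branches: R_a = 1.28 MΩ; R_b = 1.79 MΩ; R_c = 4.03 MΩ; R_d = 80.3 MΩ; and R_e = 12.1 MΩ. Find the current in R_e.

I ≈ 0.401 µA

ΣG = 1/1.28 + 1/1.79 + 1/4.03 + 1/80.3 + 1/12.1 = 1.683.
Current divider: I(R_e) = I_in · G_k/ΣG = 8.16 × (0.08264/1.683) = 8.16 × 0.04910 = 0.4007 µA.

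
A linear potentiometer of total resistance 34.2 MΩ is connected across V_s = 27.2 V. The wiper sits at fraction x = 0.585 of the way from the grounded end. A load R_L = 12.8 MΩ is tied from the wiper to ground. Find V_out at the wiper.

The pot divides into 14.19 MΩ above the wiper and 20.01 MΩ below.
R_L loads the lower segment: effective lower R = 7.806 MΩ.
Loaded-divider output: V_out = 27.2 × 0.3548 = 9.651 V.

V_out ≈ 9.65 V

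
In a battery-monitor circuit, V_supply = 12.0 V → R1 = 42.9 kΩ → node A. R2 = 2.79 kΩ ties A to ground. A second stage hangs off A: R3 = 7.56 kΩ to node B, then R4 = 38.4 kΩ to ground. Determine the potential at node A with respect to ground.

V_A ≈ 0.693 V

Node A sees R2 in parallel with the series input of stage 2, R3 + R4 = 45.96 kΩ.
Effective lower resistance at A: R2 ‖ 45.96 = 2.630 kΩ.
So V_A = 12.0 × 0.05777 = 0.6933 V.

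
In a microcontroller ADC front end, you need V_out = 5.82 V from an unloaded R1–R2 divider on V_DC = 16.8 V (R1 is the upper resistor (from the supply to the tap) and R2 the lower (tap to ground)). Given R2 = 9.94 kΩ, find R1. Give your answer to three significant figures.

R1 ≈ 18.8 kΩ

Required fraction k = V_out/V_DC = 0.3464.
Rearranging, R1 = R2·(1−k)/k = 9.94 × 1.887 = 18.75 kΩ.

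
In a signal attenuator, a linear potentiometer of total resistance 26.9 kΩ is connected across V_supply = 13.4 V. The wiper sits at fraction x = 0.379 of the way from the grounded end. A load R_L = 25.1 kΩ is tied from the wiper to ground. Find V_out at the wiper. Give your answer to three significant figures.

V_out ≈ 4.06 V

Split the track: R_lower = x·R_p = 10.20 kΩ, R_upper = (1−x)·R_p = 16.70 kΩ.
R_L loads the lower segment: effective lower R = 7.250 kΩ.
V_out = 13.4 × 7.250/(16.70 + 7.250) = 4.056 V.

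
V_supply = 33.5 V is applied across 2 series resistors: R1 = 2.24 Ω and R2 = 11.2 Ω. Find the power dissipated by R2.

Series current I = V_supply/ΣR = 33.5/13.44 = 2.493 A.
P = I²R = 6.213 × 11.2 = 69.58 W.

P ≈ 69.6 W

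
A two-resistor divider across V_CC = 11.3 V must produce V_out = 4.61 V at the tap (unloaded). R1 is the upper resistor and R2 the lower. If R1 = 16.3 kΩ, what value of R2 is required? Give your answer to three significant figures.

R2 ≈ 11.2 kΩ

Required fraction k = V_out/V_CC = 0.4080.
Rearranging, R2 = R1·k/(1−k) = 16.3 × 0.6891 = 11.23 kΩ.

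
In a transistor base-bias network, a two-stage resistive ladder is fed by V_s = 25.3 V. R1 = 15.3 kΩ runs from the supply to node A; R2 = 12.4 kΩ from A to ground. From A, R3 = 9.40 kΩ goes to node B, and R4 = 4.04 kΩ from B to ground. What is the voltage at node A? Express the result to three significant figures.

V_A ≈ 7.50 V

Looking into the second stage from A: R3 + R4 = 13.44 kΩ appears in parallel with R2.
Effective lower resistance at A: R2 ‖ 13.44 = 6.450 kΩ.
So V_A = 25.3 × 0.2965 = 7.502 V.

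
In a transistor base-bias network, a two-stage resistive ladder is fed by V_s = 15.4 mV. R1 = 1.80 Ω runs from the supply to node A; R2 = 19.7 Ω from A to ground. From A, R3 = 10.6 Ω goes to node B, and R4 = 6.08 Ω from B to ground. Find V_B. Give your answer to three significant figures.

Looking into the second stage from A: R3 + R4 = 16.68 Ω appears in parallel with R2.
R2 ‖ (R3+R4) = 9.032 Ω.
V_A = 15.4 × 9.032/(1.80 + 9.032) = 12.84 mV.
V_B = V_A × 0.3645 = 4.681 mV.

V_B ≈ 4.68 mV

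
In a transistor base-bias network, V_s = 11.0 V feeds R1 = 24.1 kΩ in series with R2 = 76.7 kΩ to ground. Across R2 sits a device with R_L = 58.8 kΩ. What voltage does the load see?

First combine the lower leg with the load: R2 ‖ R_L = 33.28 kΩ.
Voltage divider with the loaded lower leg: V_out = 11.0 × 33.28/(24.1 + 33.28) = 11.0 × 0.5800 = 6.380 V.

V_out ≈ 6.38 V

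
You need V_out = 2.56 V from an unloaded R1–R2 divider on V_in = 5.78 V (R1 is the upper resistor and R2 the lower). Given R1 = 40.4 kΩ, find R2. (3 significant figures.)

V_out/V_in = R2/(R1+R2) = 0.4429.
So R2 = R1 · V_out/(V_in − V_out) = 40.4 × 2.56/(5.78 − 2.56) = 40.4 × 0.7950 = 32.12 kΩ.

R2 ≈ 32.1 kΩ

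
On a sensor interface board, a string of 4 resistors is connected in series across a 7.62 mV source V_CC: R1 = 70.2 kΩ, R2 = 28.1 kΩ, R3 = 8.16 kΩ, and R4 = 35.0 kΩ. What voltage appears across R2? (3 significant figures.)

Total series resistance ΣR = 70.2 + 28.1 + 8.16 + 35.0 = 141.5 kΩ.
By the voltage-divider rule, V = 7.62 × 28.10/141.5 = 1.514 mV.

V ≈ 1.51 mV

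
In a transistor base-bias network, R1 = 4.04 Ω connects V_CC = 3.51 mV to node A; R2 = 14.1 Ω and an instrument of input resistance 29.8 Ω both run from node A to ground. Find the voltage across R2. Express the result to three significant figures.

V_out ≈ 2.47 mV

First combine the lower leg with the load: R2 ‖ R_L = 9.571 Ω.
Voltage divider with the loaded lower leg: V_out = 3.51 × 9.571/(4.04 + 9.571) = 3.51 × 0.7032 = 2.468 mV.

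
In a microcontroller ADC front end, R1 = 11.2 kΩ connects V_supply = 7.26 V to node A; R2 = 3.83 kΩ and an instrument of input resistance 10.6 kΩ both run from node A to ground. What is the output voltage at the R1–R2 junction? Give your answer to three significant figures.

First combine the lower leg with the load: R2 ‖ R_L = 2.813 kΩ.
Voltage divider with the loaded lower leg: V_out = 7.26 × 2.813/(11.2 + 2.813) = 7.26 × 0.2008 = 1.458 V.
(Unloaded it would be 1.85 V; the load pulls it down.)

V_out ≈ 1.46 V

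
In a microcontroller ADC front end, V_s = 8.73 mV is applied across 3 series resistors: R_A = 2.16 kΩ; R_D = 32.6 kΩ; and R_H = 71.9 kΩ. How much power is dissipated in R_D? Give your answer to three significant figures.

P ≈ 0.218 nW

The common current is I = 8.73/106.7 = 0.08185 µA.
P(R_D) = I²·R_D = (0.08185)² × 32.6 = 0.2184 nW.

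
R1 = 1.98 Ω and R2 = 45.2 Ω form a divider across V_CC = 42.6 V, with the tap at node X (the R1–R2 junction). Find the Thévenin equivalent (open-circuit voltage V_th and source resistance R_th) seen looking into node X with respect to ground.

V_th ≈ 40.8 V, R_th ≈ 1.90 Ω

With X open, the divider is unloaded: V_th = 42.6 × 45.2/47.18 = 40.81 V.
With V_CC suppressed (replaced by a short), R_th = R1 ‖ R2 = (1.980 × 45.2)/(1.980 + 45.2) = 1.897 Ω.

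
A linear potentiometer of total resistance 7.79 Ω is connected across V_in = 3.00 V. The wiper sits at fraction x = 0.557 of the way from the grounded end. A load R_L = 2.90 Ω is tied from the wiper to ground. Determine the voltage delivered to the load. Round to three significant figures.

V_out ≈ 1.00 V

Lower segment x·R_p = 4.339 Ω; upper segment (1−x)·R_p = 3.451 Ω.
(x·R_p) ‖ R_L = 1.738 Ω.
Loaded-divider output: V_out = 3.00 × 0.3350 = 1.005 V.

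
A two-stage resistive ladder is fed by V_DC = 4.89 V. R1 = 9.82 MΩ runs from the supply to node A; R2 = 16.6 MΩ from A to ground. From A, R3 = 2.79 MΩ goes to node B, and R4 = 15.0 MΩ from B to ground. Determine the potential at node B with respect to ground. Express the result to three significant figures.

Node A sees R2 in parallel with the series input of stage 2, R3 + R4 = 17.79 MΩ.
Effective lower resistance at A: R2 ‖ 17.79 = 8.587 MΩ.
So V_A = 4.89 × 0.4665 = 2.281 V.
Then the unloaded second divider: V_B = V_A × R4/(R3+R4) = 2.281 × 0.8432 = 1.923 V.

V_B ≈ 1.92 V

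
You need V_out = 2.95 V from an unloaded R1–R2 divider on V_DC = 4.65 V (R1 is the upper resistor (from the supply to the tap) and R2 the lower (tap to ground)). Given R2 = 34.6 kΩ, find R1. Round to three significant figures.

The divider ratio is R2/(R1+R2) = 2.95/4.65 = 0.6344.
So R1 = R2 · (V_DC/V_out − 1) = 34.6 × (4.65/2.95 − 1) = 34.6 × 0.5763 = 19.94 kΩ.

R1 ≈ 19.9 kΩ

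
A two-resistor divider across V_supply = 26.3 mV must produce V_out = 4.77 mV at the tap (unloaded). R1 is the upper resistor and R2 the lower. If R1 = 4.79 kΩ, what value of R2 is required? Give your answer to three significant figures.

V_out/V_supply = R2/(R1+R2) = 0.1814.
So R2 = R1 · V_out/(V_supply − V_out) = 4.79 × 4.77/(26.3 − 4.77) = 4.79 × 0.2216 = 1.061 kΩ.

R2 ≈ 1.06 kΩ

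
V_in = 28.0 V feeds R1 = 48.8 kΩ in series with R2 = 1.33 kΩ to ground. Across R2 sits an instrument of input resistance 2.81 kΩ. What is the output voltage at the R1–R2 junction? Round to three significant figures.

The load sits in parallel with R2, giving an effective lower resistance R2' = R2·R_L/(R2+R_L) = 0.9027 kΩ.
Then V_out = V_in · R2'/(R1 + R2') = 28.0 × 0.9027/49.70 = 0.5086 V.

V_out ≈ 0.509 V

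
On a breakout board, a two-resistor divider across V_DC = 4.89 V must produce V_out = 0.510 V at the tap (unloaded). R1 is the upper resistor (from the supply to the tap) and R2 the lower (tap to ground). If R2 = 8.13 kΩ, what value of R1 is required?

R1 ≈ 69.8 kΩ

Required fraction k = V_out/V_DC = 0.1043.
R1 = R2·(1/k − 1) = 8.13 × 8.588 = 69.82 kΩ.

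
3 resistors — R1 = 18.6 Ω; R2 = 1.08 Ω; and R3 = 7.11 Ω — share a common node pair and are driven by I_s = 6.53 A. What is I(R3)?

Conductances: ΣG = 1/18.6 + 1/1.08 + 1/7.11 = 1.120 (1/Ω).
R3 takes the fraction G_k/ΣG = 0.1406/1.120 = 0.1255, so I = 6.53 × 0.1255 = 0.8198 A.

I ≈ 0.820 A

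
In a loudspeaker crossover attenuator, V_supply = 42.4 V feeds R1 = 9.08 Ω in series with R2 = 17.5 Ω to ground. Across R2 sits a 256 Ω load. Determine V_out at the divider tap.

V_out ≈ 27.3 V

First combine the lower leg with the load: R2 ‖ R_L = 16.38 Ω.
Now apply the divider: V_out = 42.4 × 0.6434 = 27.28 V.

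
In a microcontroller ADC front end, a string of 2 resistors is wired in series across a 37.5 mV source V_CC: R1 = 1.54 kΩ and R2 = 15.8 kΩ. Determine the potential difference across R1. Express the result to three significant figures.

V ≈ 3.33 mV

Series total: ΣR = 1.54 + 15.8 = 17.34 kΩ.
Voltage divider: V = V_CC · (1.540 / 17.34) = 37.5 × 0.08881 = 3.330 mV.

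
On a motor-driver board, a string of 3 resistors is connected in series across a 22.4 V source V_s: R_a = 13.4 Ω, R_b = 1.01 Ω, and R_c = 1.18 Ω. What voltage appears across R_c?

V ≈ 1.70 V

Series total: ΣR = 13.4 + 1.01 + 1.18 = 15.59 Ω.
By the voltage-divider rule, V = 22.4 × 1.180/15.59 = 1.695 V.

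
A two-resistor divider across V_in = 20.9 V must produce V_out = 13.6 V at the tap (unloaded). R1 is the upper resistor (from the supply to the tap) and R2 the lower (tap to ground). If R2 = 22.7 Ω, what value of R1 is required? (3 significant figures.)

The divider ratio is R2/(R1+R2) = 13.6/20.9 = 0.6507.
So R1 = R2 · (V_in/V_out − 1) = 22.7 × (20.9/13.6 − 1) = 22.7 × 0.5368 = 12.18 Ω.

R1 ≈ 12.2 Ω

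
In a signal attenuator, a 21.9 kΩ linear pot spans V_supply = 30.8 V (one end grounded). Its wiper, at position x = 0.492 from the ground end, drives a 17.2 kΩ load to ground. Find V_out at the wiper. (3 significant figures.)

V_out ≈ 11.5 V

Lower segment x·R_p = 10.77 kΩ; upper segment (1−x)·R_p = 11.13 kΩ.
Lower segment in parallel with the load: 10.77 ‖ 17.2 = 6.625 kΩ.
V_out = 30.8 × 6.625/(11.13 + 6.625) = 11.50 V.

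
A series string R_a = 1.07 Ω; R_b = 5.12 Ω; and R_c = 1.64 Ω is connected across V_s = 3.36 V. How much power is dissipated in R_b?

ΣR = 7.830 Ω → I = 3.36/7.830 = 0.4291 A.
P(R_b) = I²·R_b = (0.4291)² × 5.12 = 0.9428 W.

P ≈ 0.943 W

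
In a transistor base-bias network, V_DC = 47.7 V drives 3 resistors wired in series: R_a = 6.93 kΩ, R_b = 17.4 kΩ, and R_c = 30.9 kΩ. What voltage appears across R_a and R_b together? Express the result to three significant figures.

Total series resistance ΣR = 6.93 + 17.4 + 30.9 = 55.23 kΩ.
R_{R_a..R_b} = 6.93 + 17.4 = 24.33 kΩ.
V = V_DC · R/ΣR = 47.7 × 0.4405 = 21.01 V.

V ≈ 21.0 V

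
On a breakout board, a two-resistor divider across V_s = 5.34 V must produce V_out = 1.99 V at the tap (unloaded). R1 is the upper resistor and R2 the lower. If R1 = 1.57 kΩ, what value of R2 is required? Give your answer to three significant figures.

R2 ≈ 0.933 kΩ

V_out/V_s = R2/(R1+R2) = 0.3727.
R2 = R1 · 0.3727/(1 − 0.3727) = 0.9326 kΩ.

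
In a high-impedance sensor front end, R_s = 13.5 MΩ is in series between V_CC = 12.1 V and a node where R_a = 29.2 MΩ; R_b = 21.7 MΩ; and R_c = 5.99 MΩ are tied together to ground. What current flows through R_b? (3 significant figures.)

Equivalent of the parallel group: R_p = 4.044 MΩ.
V_A = 12.1 × 4.044/17.54 = 2.789 V.
Branch current I = V_A/R_b = 2.789/21.7 = 0.1285 µA.

I ≈ 0.129 µA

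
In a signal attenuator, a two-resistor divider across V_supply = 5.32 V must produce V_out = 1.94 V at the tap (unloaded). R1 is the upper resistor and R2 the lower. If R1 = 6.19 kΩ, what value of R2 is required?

R2 ≈ 3.55 kΩ

The divider ratio is R2/(R1+R2) = 1.94/5.32 = 0.3647.
Rearranging, R2 = R1·k/(1−k) = 6.19 × 0.5740 = 3.553 kΩ.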